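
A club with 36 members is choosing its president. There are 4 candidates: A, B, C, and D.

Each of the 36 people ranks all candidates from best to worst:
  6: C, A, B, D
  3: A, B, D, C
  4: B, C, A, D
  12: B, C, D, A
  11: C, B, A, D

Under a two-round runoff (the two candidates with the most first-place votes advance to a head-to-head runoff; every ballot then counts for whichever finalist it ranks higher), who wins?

B

Round 1 first-place votes: A 3, B 16, C 17, D 0. C and B advance.
Runoff: C is ranked above B on 17 ballots, B above C on 19.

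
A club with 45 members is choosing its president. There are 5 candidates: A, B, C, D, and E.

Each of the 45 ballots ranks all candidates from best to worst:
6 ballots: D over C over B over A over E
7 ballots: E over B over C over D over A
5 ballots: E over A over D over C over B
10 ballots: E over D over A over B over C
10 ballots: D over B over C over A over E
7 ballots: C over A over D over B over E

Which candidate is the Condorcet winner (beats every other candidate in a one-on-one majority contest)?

D vs A: 33–12
D vs B: 38–7
D vs C: 31–14
D vs E: 23–22
D beats every other candidate.

D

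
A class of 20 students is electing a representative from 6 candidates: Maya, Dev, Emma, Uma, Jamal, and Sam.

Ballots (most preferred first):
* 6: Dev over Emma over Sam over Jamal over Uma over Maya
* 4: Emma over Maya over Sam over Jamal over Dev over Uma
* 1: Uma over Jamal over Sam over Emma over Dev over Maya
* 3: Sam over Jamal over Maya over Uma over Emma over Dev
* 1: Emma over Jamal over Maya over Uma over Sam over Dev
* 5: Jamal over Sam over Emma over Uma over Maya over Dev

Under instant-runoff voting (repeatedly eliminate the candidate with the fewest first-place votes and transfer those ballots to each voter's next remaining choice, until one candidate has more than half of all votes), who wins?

Jamal

Round 1: Maya 0, Dev 6, Emma 5, Uma 1, Jamal 5, Sam 3. Maya eliminated.
Round 2: Dev 6, Emma 5, Uma 1, Jamal 5, Sam 3. Uma eliminated.
Round 3: Dev 6, Emma 5, Jamal 6, Sam 3. Sam eliminated.
Round 4: Dev 6, Emma 5, Jamal 9. Emma eliminated.
Round 5: Dev 6, Jamal 14. Jamal has a majority (≥11).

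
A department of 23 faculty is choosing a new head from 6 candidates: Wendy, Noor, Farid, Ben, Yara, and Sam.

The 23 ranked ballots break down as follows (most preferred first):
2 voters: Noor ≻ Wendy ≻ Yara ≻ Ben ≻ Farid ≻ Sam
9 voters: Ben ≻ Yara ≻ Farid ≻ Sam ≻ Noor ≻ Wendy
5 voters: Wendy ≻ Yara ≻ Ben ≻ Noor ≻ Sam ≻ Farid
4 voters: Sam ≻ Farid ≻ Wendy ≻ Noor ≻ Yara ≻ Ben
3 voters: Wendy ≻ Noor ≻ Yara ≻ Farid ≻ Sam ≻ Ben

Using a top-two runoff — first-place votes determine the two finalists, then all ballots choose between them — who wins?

Round 1 first-place votes: Wendy 8, Noor 2, Farid 0, Ben 9, Yara 0, Sam 4. Ben and Wendy advance.
Runoff: Ben is ranked above Wendy on 9 ballots, Wendy above Ben on 14.

Wendy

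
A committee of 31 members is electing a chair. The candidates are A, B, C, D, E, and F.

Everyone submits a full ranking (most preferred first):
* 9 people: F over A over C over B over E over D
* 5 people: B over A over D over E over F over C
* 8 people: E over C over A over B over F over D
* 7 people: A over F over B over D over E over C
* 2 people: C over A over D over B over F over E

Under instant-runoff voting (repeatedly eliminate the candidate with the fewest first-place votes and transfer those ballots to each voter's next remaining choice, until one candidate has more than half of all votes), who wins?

A

Round 1: A 7, B 5, C 2, D 0, E 8, F 9. D eliminated.
Round 2: A 7, B 5, C 2, E 8, F 9. C eliminated.
Round 3: A 9, B 5, E 8, F 9. B eliminated.
Round 4: A 14, E 8, F 9. E eliminated.
Round 5: A 22, F 9. A has a majority (≥16).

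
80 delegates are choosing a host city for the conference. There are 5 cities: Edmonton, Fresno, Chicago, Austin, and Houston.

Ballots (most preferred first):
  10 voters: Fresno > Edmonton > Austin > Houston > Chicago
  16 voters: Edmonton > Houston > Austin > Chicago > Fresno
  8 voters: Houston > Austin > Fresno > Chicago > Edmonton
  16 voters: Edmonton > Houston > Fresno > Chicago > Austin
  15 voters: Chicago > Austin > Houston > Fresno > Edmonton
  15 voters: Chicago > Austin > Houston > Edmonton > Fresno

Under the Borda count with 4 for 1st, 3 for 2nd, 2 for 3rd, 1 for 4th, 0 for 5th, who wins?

Houston

Edmonton: 10×3 + 16×4 + 8×0 + 16×4 + 15×0 + 15×1 = 173
Fresno: 10×4 + 16×0 + 8×2 + 16×2 + 15×1 + 15×0 = 103
Chicago: 10×0 + 16×1 + 8×1 + 16×1 + 15×4 + 15×4 = 160
Austin: 10×2 + 16×2 + 8×3 + 16×0 + 15×3 + 15×3 = 166
Houston: 10×1 + 16×3 + 8×4 + 16×3 + 15×2 + 15×2 = 198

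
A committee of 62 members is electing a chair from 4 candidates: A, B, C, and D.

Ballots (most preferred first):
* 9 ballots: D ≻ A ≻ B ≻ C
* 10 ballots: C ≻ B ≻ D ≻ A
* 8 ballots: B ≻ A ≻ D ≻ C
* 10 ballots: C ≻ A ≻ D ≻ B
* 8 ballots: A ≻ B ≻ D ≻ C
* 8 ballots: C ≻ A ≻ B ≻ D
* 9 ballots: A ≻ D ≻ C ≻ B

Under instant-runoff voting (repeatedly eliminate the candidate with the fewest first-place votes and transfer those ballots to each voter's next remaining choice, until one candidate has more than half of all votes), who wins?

Round 1: A 17, B 8, C 28, D 9. B eliminated.
Round 2: A 25, C 28, D 9. D eliminated.
Round 3: A 34, C 28. A has a majority (≥32).

A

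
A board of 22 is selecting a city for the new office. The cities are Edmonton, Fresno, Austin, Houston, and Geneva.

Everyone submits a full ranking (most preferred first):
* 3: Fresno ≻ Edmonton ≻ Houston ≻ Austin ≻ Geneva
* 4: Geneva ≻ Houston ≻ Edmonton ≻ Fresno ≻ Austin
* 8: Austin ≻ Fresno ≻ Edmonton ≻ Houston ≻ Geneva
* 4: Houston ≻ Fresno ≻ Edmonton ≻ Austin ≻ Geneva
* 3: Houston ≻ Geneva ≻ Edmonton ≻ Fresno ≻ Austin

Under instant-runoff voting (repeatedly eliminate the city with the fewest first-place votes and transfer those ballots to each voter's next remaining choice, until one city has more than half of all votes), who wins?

Houston

Round 1: Edmonton 0, Fresno 3, Austin 8, Houston 7, Geneva 4. Edmonton eliminated.
Round 2: Fresno 3, Austin 8, Houston 7, Geneva 4. Fresno eliminated.
Round 3: Austin 8, Houston 10, Geneva 4. Geneva eliminated.
Round 4: Austin 8, Houston 14. Houston has a majority (≥12).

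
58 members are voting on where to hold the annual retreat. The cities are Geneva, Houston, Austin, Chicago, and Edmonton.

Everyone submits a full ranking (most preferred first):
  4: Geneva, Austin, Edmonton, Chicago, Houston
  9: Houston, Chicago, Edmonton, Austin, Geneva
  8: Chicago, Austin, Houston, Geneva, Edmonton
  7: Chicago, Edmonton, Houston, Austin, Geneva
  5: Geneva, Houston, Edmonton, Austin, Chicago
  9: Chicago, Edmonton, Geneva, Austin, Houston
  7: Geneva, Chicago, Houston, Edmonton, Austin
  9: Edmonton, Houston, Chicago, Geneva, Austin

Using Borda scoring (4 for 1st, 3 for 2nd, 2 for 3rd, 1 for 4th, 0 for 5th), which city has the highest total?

Geneva: 4×4 + 9×0 + 8×1 + 7×0 + 5×4 + 9×2 + 7×4 + 9×1 = 99
Houston: 4×0 + 9×4 + 8×2 + 7×2 + 5×3 + 9×0 + 7×2 + 9×3 = 122
Austin: 4×3 + 9×1 + 8×3 + 7×1 + 5×1 + 9×1 + 7×0 + 9×0 = 66
Chicago: 4×1 + 9×3 + 8×4 + 7×4 + 5×0 + 9×4 + 7×3 + 9×2 = 166
Edmonton: 4×2 + 9×2 + 8×0 + 7×3 + 5×2 + 9×3 + 7×1 + 9×4 = 127

Chicago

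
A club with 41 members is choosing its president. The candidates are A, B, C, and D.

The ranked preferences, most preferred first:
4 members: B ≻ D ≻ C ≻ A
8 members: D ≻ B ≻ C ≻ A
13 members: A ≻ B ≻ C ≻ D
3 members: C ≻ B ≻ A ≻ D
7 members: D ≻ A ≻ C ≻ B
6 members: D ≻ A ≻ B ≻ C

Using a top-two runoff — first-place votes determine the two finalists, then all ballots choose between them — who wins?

Round 1 first-place votes: A 13, B 4, C 3, D 21. D and A advance.
Runoff: D is ranked above A on 25 ballots, A above D on 16.

D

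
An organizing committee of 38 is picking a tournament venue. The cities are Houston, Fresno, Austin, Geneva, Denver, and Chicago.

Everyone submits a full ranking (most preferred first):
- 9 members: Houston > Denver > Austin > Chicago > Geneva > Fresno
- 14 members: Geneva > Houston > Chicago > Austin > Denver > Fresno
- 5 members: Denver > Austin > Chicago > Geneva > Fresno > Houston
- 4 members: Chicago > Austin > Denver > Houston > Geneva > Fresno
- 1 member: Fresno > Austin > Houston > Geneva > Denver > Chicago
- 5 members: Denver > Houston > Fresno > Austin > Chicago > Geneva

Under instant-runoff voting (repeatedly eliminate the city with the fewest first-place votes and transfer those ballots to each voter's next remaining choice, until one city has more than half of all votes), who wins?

Denver

Round 1: Houston 9, Fresno 1, Austin 0, Geneva 14, Denver 10, Chicago 4. Austin eliminated.
Round 2: Houston 9, Fresno 1, Geneva 14, Denver 10, Chicago 4. Fresno eliminated.
Round 3: Houston 10, Geneva 14, Denver 10, Chicago 4. Chicago eliminated.
Round 4: Houston 10, Geneva 14, Denver 14. Houston eliminated.
Round 5: Geneva 15, Denver 23. Denver has a majority (≥20).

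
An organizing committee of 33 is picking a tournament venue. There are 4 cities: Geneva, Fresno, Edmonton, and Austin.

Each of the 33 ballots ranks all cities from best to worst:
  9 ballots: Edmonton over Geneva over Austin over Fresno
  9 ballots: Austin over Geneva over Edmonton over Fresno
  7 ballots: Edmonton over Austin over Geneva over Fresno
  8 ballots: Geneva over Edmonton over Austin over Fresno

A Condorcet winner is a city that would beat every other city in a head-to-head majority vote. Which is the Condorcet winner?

Geneva

Geneva vs Fresno: 33–0
Geneva vs Edmonton: 17–16
Geneva vs Austin: 17–16
Geneva beats every other city.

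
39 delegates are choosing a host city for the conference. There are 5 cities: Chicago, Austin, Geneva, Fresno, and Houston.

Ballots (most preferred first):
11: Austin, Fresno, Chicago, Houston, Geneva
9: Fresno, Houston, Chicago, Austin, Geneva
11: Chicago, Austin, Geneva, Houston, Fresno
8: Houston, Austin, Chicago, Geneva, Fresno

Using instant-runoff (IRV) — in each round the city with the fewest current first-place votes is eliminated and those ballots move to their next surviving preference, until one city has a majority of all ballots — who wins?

Chicago

Round 1: Chicago 11, Austin 11, Geneva 0, Fresno 9, Houston 8. Geneva eliminated.
Round 2: Chicago 11, Austin 11, Fresno 9, Houston 8. Houston eliminated.
Round 3: Chicago 11, Austin 19, Fresno 9. Fresno eliminated.
Round 4: Chicago 20, Austin 19. Chicago has a majority (≥20).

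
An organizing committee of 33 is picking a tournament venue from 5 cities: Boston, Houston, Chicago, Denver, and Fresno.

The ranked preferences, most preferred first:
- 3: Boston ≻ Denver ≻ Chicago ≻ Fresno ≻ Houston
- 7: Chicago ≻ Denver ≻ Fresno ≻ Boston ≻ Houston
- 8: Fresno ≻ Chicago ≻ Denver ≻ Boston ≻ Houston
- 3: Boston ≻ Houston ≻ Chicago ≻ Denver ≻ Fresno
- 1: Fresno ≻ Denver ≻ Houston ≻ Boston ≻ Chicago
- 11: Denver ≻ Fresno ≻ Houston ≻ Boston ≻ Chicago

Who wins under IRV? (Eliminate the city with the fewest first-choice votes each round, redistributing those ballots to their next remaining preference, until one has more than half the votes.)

Chicago

Round 1: Boston 6, Houston 0, Chicago 7, Denver 11, Fresno 9. Houston eliminated.
Round 2: Boston 6, Chicago 7, Denver 11, Fresno 9. Boston eliminated.
Round 3: Chicago 10, Denver 14, Fresno 9. Fresno eliminated.
Round 4: Chicago 18, Denver 15. Chicago has a majority (≥17).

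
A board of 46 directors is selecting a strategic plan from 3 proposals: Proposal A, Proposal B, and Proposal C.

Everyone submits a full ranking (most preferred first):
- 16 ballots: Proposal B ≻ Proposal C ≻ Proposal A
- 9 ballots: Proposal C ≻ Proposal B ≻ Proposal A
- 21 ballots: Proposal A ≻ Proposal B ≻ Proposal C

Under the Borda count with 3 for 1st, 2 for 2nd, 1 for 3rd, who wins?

Proposal A: 16×1 + 9×1 + 21×3 = 88
Proposal B: 16×3 + 9×2 + 21×2 = 108
Proposal C: 16×2 + 9×3 + 21×1 = 80

Proposal B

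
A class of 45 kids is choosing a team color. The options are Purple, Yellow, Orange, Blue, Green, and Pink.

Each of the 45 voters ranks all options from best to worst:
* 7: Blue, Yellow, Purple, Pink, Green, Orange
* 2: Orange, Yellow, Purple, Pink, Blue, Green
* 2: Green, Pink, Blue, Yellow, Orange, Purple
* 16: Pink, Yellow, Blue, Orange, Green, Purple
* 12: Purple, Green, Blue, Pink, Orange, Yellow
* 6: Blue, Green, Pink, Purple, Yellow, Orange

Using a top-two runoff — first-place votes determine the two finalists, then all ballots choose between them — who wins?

Blue

Round 1 first-place votes: Purple 12, Yellow 0, Orange 2, Blue 13, Green 2, Pink 16. Pink and Blue advance.
Runoff: Pink is ranked above Blue on 20 ballots, Blue above Pink on 25.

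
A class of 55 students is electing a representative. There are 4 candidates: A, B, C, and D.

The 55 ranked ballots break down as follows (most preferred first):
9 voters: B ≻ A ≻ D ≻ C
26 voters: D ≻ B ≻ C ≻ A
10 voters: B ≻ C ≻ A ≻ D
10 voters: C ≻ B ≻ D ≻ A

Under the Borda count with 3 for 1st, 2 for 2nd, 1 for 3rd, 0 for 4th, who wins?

B

A: 9×2 + 26×0 + 10×1 + 10×0 = 28
B: 9×3 + 26×2 + 10×3 + 10×2 = 129
C: 9×0 + 26×1 + 10×2 + 10×3 = 76
D: 9×1 + 26×3 + 10×0 + 10×1 = 97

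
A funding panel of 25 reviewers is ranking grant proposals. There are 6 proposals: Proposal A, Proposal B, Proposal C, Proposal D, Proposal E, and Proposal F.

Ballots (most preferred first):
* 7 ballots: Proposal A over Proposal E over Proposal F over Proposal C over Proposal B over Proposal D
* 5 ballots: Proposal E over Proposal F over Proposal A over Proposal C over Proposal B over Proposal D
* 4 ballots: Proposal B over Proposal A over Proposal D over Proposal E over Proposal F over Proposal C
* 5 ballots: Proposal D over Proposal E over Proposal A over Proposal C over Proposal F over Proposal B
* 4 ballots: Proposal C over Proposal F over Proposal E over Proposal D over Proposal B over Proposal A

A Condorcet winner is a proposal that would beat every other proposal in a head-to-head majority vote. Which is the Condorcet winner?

Proposal E

Proposal E vs Proposal A: 14–11
Proposal E vs Proposal B: 21–4
Proposal E vs Proposal C: 21–4
Proposal E vs Proposal D: 16–9
Proposal E vs Proposal F: 21–4
Proposal E beats every other proposal.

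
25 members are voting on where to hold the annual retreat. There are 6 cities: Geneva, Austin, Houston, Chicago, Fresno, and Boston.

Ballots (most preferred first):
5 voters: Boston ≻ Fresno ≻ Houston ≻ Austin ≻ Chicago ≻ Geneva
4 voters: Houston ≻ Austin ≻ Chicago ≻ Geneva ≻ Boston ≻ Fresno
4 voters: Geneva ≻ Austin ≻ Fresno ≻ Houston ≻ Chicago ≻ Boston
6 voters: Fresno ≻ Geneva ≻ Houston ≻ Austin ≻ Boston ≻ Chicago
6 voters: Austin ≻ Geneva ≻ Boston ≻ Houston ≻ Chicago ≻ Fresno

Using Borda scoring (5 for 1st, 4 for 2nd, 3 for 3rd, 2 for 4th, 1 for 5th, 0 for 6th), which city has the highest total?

Austin

Geneva: 5×0 + 4×2 + 4×5 + 6×4 + 6×4 = 76
Austin: 5×2 + 4×4 + 4×4 + 6×2 + 6×5 = 84
Houston: 5×3 + 4×5 + 4×2 + 6×3 + 6×2 = 73
Chicago: 5×1 + 4×3 + 4×1 + 6×0 + 6×1 = 27
Fresno: 5×4 + 4×0 + 4×3 + 6×5 + 6×0 = 62
Boston: 5×5 + 4×1 + 4×0 + 6×1 + 6×3 = 53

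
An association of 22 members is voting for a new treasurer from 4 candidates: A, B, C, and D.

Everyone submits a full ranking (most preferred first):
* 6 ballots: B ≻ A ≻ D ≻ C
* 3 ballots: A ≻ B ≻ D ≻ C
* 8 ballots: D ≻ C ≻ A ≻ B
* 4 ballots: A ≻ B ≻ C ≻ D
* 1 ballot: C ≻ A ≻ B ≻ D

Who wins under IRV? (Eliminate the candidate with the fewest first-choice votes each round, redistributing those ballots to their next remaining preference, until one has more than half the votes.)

A

Round 1: A 7, B 6, C 1, D 8. C eliminated.
Round 2: A 8, B 6, D 8. B eliminated.
Round 3: A 14, D 8. A has a majority (≥12).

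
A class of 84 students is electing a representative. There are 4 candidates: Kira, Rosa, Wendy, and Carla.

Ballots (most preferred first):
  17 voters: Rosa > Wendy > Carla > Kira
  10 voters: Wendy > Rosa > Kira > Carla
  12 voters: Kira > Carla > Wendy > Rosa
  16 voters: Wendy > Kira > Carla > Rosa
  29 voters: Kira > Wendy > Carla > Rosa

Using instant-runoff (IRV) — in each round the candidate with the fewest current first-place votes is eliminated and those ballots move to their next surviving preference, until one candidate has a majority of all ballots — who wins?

Round 1: Kira 41, Rosa 17, Wendy 26, Carla 0. Carla eliminated.
Round 2: Kira 41, Rosa 17, Wendy 26. Rosa eliminated.
Round 3: Kira 41, Wendy 43. Wendy has a majority (≥43).

Wendy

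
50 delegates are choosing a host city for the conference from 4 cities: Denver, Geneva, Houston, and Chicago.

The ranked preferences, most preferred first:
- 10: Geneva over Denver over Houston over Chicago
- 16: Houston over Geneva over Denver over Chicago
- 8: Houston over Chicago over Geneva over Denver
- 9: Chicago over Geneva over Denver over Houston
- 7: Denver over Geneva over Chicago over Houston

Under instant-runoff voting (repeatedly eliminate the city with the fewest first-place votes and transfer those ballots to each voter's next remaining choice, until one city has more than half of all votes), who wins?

Round 1: Denver 7, Geneva 10, Houston 24, Chicago 9. Denver eliminated.
Round 2: Geneva 17, Houston 24, Chicago 9. Chicago eliminated.
Round 3: Geneva 26, Houston 24. Geneva has a majority (≥26).

Geneva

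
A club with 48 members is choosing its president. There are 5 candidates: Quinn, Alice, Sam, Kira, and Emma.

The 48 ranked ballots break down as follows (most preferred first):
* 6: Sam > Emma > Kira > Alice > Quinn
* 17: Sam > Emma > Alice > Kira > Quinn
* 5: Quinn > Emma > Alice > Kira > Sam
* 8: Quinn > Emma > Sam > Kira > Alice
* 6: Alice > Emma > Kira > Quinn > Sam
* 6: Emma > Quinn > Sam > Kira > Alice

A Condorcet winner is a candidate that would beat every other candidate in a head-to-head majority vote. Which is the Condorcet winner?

Emma vs Quinn: 35–13
Emma vs Alice: 42–6
Emma vs Sam: 25–23
Emma vs Kira: 48–0
Emma beats every other candidate.

Emma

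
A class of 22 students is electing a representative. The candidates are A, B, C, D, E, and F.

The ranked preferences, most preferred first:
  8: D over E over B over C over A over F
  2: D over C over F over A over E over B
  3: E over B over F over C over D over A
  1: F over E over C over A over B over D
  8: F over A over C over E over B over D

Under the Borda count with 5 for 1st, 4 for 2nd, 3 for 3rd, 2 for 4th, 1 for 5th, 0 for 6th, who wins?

E

A: 8×1 + 2×2 + 3×0 + 1×2 + 8×4 = 46
B: 8×3 + 2×0 + 3×4 + 1×1 + 8×1 = 45
C: 8×2 + 2×4 + 3×2 + 1×3 + 8×3 = 57
D: 8×5 + 2×5 + 3×1 + 1×0 + 8×0 = 53
E: 8×4 + 2×1 + 3×5 + 1×4 + 8×2 = 69
F: 8×0 + 2×3 + 3×3 + 1×5 + 8×5 = 60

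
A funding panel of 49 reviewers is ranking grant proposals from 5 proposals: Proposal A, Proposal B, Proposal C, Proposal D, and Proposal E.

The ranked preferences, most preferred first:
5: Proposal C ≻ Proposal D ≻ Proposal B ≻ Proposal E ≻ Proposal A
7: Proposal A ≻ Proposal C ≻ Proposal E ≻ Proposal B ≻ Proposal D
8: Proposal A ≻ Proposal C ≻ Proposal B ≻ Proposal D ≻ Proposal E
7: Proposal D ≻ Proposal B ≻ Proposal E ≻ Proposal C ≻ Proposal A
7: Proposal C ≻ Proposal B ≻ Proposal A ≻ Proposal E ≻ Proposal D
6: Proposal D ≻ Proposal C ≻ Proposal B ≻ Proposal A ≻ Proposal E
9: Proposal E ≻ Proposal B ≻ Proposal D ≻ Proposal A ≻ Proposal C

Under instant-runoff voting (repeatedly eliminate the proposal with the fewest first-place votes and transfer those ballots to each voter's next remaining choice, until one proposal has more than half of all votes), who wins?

Proposal D

Round 1: Proposal A 15, Proposal B 0, Proposal C 12, Proposal D 13, Proposal E 9. Proposal B eliminated.
Round 2: Proposal A 15, Proposal C 12, Proposal D 13, Proposal E 9. Proposal E eliminated.
Round 3: Proposal A 15, Proposal C 12, Proposal D 22. Proposal C eliminated.
Round 4: Proposal A 22, Proposal D 27. Proposal D has a majority (≥25).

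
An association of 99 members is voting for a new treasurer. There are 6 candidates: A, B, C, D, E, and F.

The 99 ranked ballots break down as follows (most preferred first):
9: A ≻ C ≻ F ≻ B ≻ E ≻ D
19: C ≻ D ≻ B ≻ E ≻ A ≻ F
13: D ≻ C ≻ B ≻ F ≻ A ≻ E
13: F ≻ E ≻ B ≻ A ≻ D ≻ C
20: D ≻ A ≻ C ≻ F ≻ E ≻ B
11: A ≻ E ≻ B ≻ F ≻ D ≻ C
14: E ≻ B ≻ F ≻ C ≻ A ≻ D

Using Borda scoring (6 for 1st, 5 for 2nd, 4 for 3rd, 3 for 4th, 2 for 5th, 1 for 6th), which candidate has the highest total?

C

A: 9×6 + 19×2 + 13×2 + 13×3 + 20×5 + 11×6 + 14×2 = 351
B: 9×3 + 19×4 + 13×4 + 13×4 + 20×1 + 11×4 + 14×5 = 341
C: 9×5 + 19×6 + 13×5 + 13×1 + 20×4 + 11×1 + 14×3 = 370
D: 9×1 + 19×5 + 13×6 + 13×2 + 20×6 + 11×2 + 14×1 = 364
E: 9×2 + 19×3 + 13×1 + 13×5 + 20×2 + 11×5 + 14×6 = 332
F: 9×4 + 19×1 + 13×3 + 13×6 + 20×3 + 11×3 + 14×4 = 321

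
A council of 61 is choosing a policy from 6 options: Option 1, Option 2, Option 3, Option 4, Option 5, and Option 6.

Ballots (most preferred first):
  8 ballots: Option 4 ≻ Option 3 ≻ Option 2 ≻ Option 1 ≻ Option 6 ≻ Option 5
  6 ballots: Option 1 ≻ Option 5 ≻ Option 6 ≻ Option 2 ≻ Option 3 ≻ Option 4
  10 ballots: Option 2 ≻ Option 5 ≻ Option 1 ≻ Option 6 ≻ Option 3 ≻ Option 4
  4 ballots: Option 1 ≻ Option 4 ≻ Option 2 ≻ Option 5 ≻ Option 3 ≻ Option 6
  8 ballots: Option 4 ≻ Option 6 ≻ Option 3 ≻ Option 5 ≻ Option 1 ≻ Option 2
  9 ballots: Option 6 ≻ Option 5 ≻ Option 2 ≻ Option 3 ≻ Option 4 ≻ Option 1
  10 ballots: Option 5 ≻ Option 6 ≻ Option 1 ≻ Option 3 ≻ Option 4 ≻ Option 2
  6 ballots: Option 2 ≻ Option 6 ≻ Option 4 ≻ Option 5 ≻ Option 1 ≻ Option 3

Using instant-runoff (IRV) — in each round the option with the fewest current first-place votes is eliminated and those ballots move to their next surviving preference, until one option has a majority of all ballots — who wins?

Option 5

Round 1: Option 1 10, Option 2 16, Option 3 0, Option 4 16, Option 5 10, Option 6 9. Option 3 eliminated.
Round 2: Option 1 10, Option 2 16, Option 4 16, Option 5 10, Option 6 9. Option 6 eliminated.
Round 3: Option 1 10, Option 2 16, Option 4 16, Option 5 19. Option 1 eliminated.
Round 4: Option 2 16, Option 4 20, Option 5 25. Option 2 eliminated.
Round 5: Option 4 26, Option 5 35. Option 5 has a majority (≥31).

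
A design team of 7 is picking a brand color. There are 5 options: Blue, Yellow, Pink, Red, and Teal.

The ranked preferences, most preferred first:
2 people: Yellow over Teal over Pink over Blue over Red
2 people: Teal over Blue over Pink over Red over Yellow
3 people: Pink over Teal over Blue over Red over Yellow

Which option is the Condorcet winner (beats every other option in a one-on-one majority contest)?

Teal vs Blue: 7–0
Teal vs Yellow: 5–2
Teal vs Pink: 4–3
Teal vs Red: 7–0
Teal beats every other option.

Teal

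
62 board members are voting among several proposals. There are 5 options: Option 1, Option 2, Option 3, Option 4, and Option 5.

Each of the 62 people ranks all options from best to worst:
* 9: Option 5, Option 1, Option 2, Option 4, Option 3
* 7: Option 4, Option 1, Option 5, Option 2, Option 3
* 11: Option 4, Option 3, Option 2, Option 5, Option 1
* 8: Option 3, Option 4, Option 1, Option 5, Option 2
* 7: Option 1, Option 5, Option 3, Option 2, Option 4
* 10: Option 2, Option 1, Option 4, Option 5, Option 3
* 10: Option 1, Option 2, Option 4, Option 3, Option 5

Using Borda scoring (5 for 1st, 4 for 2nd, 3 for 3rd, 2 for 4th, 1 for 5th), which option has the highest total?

Option 1

Option 1: 9×4 + 7×4 + 11×1 + 8×3 + 7×5 + 10×4 + 10×5 = 224
Option 2: 9×3 + 7×2 + 11×3 + 8×1 + 7×2 + 10×5 + 10×4 = 186
Option 3: 9×1 + 7×1 + 11×4 + 8×5 + 7×3 + 10×1 + 10×2 = 151
Option 4: 9×2 + 7×5 + 11×5 + 8×4 + 7×1 + 10×3 + 10×3 = 207
Option 5: 9×5 + 7×3 + 11×2 + 8×2 + 7×4 + 10×2 + 10×1 = 162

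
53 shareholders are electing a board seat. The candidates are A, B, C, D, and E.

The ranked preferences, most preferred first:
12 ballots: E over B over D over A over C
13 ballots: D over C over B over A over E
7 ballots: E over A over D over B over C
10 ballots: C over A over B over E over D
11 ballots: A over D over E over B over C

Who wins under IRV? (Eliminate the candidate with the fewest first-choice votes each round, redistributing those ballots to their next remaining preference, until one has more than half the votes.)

Round 1: A 11, B 0, C 10, D 13, E 19. B eliminated.
Round 2: A 11, C 10, D 13, E 19. C eliminated.
Round 3: A 21, D 13, E 19. D eliminated.
Round 4: A 34, E 19. A has a majority (≥27).

A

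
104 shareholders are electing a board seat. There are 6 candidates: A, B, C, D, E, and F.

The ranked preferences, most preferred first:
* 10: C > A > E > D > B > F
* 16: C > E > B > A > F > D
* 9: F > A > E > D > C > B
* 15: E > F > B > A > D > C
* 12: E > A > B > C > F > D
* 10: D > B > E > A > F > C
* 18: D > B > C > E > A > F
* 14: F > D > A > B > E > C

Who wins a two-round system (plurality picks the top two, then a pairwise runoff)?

E

Round 1 first-place votes: A 0, B 0, C 26, D 28, E 27, F 23. D and E advance.
Runoff: D is ranked above E on 42 ballots, E above D on 62.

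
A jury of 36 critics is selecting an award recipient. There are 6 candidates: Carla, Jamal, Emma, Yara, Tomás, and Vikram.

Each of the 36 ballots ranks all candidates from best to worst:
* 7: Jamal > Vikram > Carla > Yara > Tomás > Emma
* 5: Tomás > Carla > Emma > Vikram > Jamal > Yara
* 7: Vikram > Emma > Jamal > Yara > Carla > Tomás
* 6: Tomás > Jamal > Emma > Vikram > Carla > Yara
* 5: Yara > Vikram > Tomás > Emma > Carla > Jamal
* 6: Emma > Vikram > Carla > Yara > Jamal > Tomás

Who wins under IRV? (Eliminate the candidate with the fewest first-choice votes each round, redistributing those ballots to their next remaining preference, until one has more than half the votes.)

Round 1: Carla 0, Jamal 7, Emma 6, Yara 5, Tomás 11, Vikram 7. Carla eliminated.
Round 2: Jamal 7, Emma 6, Yara 5, Tomás 11, Vikram 7. Yara eliminated.
Round 3: Jamal 7, Emma 6, Tomás 11, Vikram 12. Emma eliminated.
Round 4: Jamal 7, Tomás 11, Vikram 18. Jamal eliminated.
Round 5: Tomás 11, Vikram 25. Vikram has a majority (≥19).

Vikram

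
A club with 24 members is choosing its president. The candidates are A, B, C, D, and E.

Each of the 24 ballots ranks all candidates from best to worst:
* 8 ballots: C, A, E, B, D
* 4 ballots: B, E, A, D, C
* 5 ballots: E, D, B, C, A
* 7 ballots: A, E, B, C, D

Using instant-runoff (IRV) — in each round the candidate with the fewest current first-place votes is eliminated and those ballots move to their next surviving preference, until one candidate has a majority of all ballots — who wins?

E

Round 1: A 7, B 4, C 8, D 0, E 5. D eliminated.
Round 2: A 7, B 4, C 8, E 5. B eliminated.
Round 3: A 7, C 8, E 9. A eliminated.
Round 4: C 8, E 16. E has a majority (≥13).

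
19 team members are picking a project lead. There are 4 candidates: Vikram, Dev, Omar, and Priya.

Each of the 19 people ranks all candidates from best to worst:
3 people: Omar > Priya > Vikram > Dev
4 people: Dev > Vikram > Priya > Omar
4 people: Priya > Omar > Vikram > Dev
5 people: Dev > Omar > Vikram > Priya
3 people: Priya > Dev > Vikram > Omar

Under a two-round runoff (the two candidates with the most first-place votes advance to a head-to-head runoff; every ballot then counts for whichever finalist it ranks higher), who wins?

Priya

Round 1 first-place votes: Vikram 0, Dev 9, Omar 3, Priya 7. Dev and Priya advance.
Runoff: Dev is ranked above Priya on 9 ballots, Priya above Dev on 10.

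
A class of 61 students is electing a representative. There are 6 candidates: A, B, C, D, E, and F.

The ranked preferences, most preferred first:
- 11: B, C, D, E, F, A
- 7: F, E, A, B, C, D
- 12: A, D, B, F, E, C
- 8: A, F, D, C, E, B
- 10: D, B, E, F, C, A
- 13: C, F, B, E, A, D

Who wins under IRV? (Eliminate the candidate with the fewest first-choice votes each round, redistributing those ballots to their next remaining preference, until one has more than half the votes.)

Round 1: A 20, B 11, C 13, D 10, E 0, F 7. E eliminated.
Round 2: A 20, B 11, C 13, D 10, F 7. F eliminated.
Round 3: A 27, B 11, C 13, D 10. D eliminated.
Round 4: A 27, B 21, C 13. C eliminated.
Round 5: A 27, B 34. B has a majority (≥31).

B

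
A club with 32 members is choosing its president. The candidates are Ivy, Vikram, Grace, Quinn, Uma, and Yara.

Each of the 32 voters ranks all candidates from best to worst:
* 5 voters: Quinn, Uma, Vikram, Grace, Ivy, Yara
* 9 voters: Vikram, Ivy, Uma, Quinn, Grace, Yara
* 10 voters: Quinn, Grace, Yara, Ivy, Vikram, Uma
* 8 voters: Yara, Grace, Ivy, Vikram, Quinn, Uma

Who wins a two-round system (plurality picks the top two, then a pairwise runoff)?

Round 1 first-place votes: Ivy 0, Vikram 9, Grace 0, Quinn 15, Uma 0, Yara 8. Quinn and Vikram advance.
Runoff: Quinn is ranked above Vikram on 15 ballots, Vikram above Quinn on 17.

Vikram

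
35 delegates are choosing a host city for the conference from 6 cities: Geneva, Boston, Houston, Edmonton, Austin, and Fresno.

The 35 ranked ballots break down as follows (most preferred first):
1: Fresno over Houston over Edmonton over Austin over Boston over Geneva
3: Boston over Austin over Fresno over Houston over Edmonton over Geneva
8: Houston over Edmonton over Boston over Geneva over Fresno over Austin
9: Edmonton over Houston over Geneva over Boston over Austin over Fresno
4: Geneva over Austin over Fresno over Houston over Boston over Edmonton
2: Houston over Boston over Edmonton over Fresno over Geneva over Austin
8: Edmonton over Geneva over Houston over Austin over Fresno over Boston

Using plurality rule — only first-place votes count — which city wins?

Edmonton

First-place votes: Geneva 4, Boston 3, Houston 10, Edmonton 17, Austin 0, Fresno 1.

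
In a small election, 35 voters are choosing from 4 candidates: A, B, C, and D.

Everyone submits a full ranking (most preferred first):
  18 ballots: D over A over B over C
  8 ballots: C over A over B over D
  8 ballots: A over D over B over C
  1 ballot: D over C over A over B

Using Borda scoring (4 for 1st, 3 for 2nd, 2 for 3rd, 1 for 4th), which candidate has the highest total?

A

A: 18×3 + 8×3 + 8×4 + 1×2 = 112
B: 18×2 + 8×2 + 8×2 + 1×1 = 69
C: 18×1 + 8×4 + 8×1 + 1×3 = 61
D: 18×4 + 8×1 + 8×3 + 1×4 = 108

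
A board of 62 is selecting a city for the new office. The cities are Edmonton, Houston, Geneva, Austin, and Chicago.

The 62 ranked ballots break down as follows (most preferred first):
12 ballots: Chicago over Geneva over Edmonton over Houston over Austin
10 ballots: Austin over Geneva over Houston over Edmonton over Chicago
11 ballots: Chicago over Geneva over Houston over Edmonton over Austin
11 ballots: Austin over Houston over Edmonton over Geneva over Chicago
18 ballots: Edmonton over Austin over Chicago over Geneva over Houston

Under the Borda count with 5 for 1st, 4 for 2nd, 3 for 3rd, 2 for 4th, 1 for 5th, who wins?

Edmonton: 12×3 + 10×2 + 11×2 + 11×3 + 18×5 = 201
Houston: 12×2 + 10×3 + 11×3 + 11×4 + 18×1 = 149
Geneva: 12×4 + 10×4 + 11×4 + 11×2 + 18×2 = 190
Austin: 12×1 + 10×5 + 11×1 + 11×5 + 18×4 = 200
Chicago: 12×5 + 10×1 + 11×5 + 11×1 + 18×3 = 190

Edmonton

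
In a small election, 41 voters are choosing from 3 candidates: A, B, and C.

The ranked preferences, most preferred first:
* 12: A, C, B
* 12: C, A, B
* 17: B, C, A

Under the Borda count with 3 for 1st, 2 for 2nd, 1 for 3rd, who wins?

C

A: 12×3 + 12×2 + 17×1 = 77
B: 12×1 + 12×1 + 17×3 = 75
C: 12×2 + 12×3 + 17×2 = 94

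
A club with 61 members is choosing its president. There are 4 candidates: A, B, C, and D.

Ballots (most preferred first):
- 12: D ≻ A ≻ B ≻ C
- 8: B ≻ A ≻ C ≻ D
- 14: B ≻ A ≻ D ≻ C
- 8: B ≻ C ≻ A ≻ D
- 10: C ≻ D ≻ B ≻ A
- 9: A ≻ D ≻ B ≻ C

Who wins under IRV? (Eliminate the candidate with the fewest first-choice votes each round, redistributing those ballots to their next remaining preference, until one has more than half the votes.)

Round 1: A 9, B 30, C 10, D 12. A eliminated.
Round 2: B 30, C 10, D 21. C eliminated.
Round 3: B 30, D 31. D has a majority (≥31).

D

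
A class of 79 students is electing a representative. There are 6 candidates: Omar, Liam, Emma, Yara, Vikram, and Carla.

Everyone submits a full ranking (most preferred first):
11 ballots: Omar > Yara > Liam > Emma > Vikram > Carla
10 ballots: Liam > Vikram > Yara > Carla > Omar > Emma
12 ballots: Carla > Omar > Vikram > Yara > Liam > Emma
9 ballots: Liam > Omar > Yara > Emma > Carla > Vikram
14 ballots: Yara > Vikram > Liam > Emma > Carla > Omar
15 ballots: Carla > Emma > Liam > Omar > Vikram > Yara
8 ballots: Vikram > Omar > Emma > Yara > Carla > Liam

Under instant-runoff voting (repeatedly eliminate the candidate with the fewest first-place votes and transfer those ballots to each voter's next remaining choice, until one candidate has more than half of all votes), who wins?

Liam

Round 1: Omar 11, Liam 19, Emma 0, Yara 14, Vikram 8, Carla 27. Emma eliminated.
Round 2: Omar 11, Liam 19, Yara 14, Vikram 8, Carla 27. Vikram eliminated.
Round 3: Omar 19, Liam 19, Yara 14, Carla 27. Yara eliminated.
Round 4: Omar 19, Liam 33, Carla 27. Omar eliminated.
Round 5: Liam 44, Carla 35. Liam has a majority (≥40).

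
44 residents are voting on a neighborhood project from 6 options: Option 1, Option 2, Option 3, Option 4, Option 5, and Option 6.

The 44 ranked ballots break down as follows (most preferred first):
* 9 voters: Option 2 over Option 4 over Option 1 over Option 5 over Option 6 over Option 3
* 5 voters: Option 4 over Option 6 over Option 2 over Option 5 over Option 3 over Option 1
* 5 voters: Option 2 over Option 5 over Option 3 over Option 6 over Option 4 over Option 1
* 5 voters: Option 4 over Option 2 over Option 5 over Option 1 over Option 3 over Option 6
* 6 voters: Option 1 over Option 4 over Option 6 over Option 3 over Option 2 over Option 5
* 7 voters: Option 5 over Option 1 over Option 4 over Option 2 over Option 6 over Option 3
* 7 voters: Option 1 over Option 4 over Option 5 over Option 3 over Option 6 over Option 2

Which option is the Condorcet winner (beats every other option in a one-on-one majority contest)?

Option 4

Option 4 vs Option 1: 24–20
Option 4 vs Option 2: 30–14
Option 4 vs Option 3: 39–5
Option 4 vs Option 5: 32–12
Option 4 vs Option 6: 39–5
Option 4 beats every other option.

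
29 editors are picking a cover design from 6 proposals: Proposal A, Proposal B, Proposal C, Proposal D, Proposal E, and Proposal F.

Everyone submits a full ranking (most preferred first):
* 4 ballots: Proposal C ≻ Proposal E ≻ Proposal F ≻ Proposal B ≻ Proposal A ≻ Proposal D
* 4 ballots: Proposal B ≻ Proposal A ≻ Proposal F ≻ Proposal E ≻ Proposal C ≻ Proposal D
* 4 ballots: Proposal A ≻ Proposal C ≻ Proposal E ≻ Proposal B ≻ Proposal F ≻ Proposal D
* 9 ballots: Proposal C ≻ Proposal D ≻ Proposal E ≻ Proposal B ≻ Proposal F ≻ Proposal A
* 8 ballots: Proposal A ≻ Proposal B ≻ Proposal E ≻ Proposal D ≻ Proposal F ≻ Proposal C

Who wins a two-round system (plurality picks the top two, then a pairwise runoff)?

Proposal A

Round 1 first-place votes: Proposal A 12, Proposal B 4, Proposal C 13, Proposal D 0, Proposal E 0, Proposal F 0. Proposal C and Proposal A advance.
Runoff: Proposal C is ranked above Proposal A on 13 ballots, Proposal A above Proposal C on 16.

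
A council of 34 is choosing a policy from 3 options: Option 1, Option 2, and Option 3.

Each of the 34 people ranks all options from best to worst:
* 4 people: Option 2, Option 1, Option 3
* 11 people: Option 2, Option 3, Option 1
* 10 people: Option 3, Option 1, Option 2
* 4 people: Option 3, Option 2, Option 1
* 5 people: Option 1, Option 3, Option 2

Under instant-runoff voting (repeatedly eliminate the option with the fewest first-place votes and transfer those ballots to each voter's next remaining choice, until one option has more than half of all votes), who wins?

Round 1: Option 1 5, Option 2 15, Option 3 14. Option 1 eliminated.
Round 2: Option 2 15, Option 3 19. Option 3 has a majority (≥18).

Option 3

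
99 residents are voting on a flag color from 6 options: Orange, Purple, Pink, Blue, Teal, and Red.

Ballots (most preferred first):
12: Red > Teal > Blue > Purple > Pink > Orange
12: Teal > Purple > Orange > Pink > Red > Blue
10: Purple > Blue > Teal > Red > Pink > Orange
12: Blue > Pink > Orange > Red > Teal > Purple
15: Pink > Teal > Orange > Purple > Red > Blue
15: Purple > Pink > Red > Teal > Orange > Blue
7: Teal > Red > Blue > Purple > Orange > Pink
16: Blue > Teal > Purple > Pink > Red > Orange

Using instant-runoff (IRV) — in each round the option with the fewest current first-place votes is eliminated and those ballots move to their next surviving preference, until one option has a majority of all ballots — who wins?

Teal

Round 1: Orange 0, Purple 25, Pink 15, Blue 28, Teal 19, Red 12. Orange eliminated.
Round 2: Purple 25, Pink 15, Blue 28, Teal 19, Red 12. Red eliminated.
Round 3: Purple 25, Pink 15, Blue 28, Teal 31. Pink eliminated.
Round 4: Purple 25, Blue 28, Teal 46. Purple eliminated.
Round 5: Blue 38, Teal 61. Teal has a majority (≥50).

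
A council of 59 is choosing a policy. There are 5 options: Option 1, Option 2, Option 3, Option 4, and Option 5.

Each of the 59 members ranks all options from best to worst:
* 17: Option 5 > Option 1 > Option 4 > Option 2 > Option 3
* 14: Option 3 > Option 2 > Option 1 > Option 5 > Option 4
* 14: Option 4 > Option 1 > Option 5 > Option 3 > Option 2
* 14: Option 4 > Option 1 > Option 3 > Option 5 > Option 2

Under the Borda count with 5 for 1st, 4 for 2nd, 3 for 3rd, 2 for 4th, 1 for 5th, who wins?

Option 1: 17×4 + 14×3 + 14×4 + 14×4 = 222
Option 2: 17×2 + 14×4 + 14×1 + 14×1 = 118
Option 3: 17×1 + 14×5 + 14×2 + 14×3 = 157
Option 4: 17×3 + 14×1 + 14×5 + 14×5 = 205
Option 5: 17×5 + 14×2 + 14×3 + 14×2 = 183

Option 1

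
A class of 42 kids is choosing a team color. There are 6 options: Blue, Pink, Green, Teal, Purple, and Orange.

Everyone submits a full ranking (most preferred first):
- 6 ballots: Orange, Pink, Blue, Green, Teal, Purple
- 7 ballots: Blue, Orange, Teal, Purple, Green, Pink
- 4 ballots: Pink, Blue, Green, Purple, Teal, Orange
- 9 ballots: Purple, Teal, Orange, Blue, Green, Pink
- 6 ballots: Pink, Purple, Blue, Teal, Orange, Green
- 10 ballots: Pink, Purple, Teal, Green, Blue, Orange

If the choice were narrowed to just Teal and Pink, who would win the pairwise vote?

Teal is ranked above Pink on 16 ballots; Pink above Teal on 26.

Pink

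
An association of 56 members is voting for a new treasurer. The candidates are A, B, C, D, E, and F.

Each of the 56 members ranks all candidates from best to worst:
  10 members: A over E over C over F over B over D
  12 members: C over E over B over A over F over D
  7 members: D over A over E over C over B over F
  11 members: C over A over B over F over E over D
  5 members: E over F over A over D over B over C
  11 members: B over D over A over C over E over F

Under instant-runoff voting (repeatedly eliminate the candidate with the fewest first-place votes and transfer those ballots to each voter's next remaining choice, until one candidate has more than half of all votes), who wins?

A

Round 1: A 10, B 11, C 23, D 7, E 5, F 0. F eliminated.
Round 2: A 10, B 11, C 23, D 7, E 5. E eliminated.
Round 3: A 15, B 11, C 23, D 7. D eliminated.
Round 4: A 22, B 11, C 23. B eliminated.
Round 5: A 33, C 23. A has a majority (≥29).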